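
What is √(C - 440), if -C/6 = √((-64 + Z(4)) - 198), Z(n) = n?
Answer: √(-440 - 6*I*√258) ≈ 2.2837 - 21.1*I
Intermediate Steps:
C = -6*I*√258 (C = -6*√((-64 + 4) - 198) = -6*√(-60 - 198) = -6*I*√258 ≈ -96.374*I)
√(C - 440) = √(-6*I*√258 - 440) = √(-440 - 6*I*√258)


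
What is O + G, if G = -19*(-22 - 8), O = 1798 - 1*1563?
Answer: 805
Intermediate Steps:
O = 235 (O = 1798 - 1563 = 235)
G = 570 (G = -19*(-30) = 570)
O + G = 235 + 570 = 805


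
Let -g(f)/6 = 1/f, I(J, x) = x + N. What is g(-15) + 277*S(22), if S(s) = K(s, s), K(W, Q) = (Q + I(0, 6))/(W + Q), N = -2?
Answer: 18049/110 ≈ 164.08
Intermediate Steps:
I(J, x) = -2 + x (I(J, x) = x - 2 = -2 + x)
K(W, Q) = (4 + Q)/(Q + W) (K(W, Q) = (Q + (-2 + 6))/(W + Q) = (Q + 4)/(Q + W) = (4 + Q)/(Q + W))
g(f) = -6/f
S(s) = (4 + s)/(2*s) (S(s) = (4 + s)/(s + s) = (4 + s)/((2*s)) = (1/(2*s))*(4 + s) = (4 + s)/(2*s))
g(-15) + 277*S(22) = -6/(-15) + 277*((1/2)*(4 + 22)/22) = -6*(-1/15) + 277*((1/2)*(1/22)*26) = 2/5 + 277*(13/22) = 2/5 + 3601/22 = 18049/110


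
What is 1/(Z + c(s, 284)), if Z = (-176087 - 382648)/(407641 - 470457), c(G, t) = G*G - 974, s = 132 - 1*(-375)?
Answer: 62816/16086165935 ≈ 3.9050e-6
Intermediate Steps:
s = 507 (s = 132 + 375 = 507)
c(G, t) = -974 + G² (c(G, t) = G² - 974 = -974 + G²)
Z = 558735/62816 (Z = -558735/(-62816) = -558735*(-1/62816) = 558735/62816 ≈ 8.8948)
1/(Z + c(s, 284)) = 1/(558735/62816 + (-974 + 507²)) = 1/(558735/62816 + (-974 + 257049)) = 1/(558735/62816 + 256075) = 1/(16086165935/62816) = 62816/16086165935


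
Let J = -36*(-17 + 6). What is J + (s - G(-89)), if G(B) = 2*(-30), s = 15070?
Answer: 15526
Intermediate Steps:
J = 396 (J = -36*(-11) = 396)
G(B) = -60
J + (s - G(-89)) = 396 + (15070 - 1*(-60)) = 396 + (15070 + 60) = 396 + 15130 = 15526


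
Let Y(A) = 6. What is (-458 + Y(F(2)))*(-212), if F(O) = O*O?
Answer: 95824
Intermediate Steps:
F(O) = O²
(-458 + Y(F(2)))*(-212) = (-458 + 6)*(-212) = -452*(-212) = 95824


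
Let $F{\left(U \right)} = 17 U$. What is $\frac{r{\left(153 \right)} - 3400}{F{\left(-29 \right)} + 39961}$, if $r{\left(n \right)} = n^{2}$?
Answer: $\frac{1819}{3588} \approx 0.50697$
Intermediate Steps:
$\frac{r{\left(153 \right)} - 3400}{F{\left(-29 \right)} + 39961} = \frac{153^{2} - 3400}{17 \left(-29\right) + 39961} = \frac{23409 - 3400}{-493 + 39961} = \frac{20009}{39468} = 20009 \cdot \frac{1}{39468} = \frac{1819}{3588}$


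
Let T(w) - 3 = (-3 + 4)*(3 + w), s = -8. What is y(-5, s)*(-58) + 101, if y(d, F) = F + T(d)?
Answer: 507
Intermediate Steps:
T(w) = 6 + w (T(w) = 3 + (-3 + 4)*(3 + w) = 3 + 1*(3 + w) = 3 + (3 + w) = 6 + w)
y(d, F) = 6 + F + d (y(d, F) = F + (6 + d) = 6 + F + d)
y(-5, s)*(-58) + 101 = (6 - 8 - 5)*(-58) + 101 = -7*(-58) + 101 = 406 + 101 = 507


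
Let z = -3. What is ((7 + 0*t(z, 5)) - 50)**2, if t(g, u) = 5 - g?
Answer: 1849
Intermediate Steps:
((7 + 0*t(z, 5)) - 50)**2 = ((7 + 0*(5 - 1*(-3))) - 50)**2 = ((7 + 0*(5 + 3)) - 50)**2 = ((7 + 0*8) - 50)**2 = ((7 + 0) - 50)**2 = (7 - 50)**2 = (-43)**2 = 1849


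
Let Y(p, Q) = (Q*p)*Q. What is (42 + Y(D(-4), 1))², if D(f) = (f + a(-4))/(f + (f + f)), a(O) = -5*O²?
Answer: 2401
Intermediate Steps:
D(f) = (-80 + f)/(3*f) (D(f) = (f - 5*(-4)²)/(f + (f + f)) = (f - 5*16)/(f + 2*f) = (f - 80)/((3*f)) = (-80 + f)*(1/(3*f)) = (-80 + f)/(3*f))
Y(p, Q) = p*Q²
(42 + Y(D(-4), 1))² = (42 + ((⅓)*(-80 - 4)/(-4))*1²)² = (42 + ((⅓)*(-¼)*(-84))*1)² = (42 + 7*1)² = (42 + 7)² = 49² = 2401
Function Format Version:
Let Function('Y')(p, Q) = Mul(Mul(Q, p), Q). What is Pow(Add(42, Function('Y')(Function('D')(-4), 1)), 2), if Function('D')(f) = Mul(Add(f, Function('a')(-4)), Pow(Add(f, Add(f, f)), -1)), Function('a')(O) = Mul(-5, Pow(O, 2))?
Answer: 2401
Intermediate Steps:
Function('D')(f) = Mul(Rational(1, 3), Pow(f, -1), Add(-80, f)) (Function('D')(f) = Mul(Add(f, Mul(-5, Pow(-4, 2))), Pow(Add(f, Add(f, f)), -1)) = Mul(Add(f, Mul(-5, 16)), Pow(Add(f, Mul(2, f)), -1)) = Mul(Add(f, -80), Pow(Mul(3, f), -1)) = Mul(Add(-80, f), Mul(Rational(1, 3), Pow(f, -1))) = Mul(Rational(1, 3), Pow(f, -1), Add(-80, f)))
Function('Y')(p, Q) = Mul(p, Pow(Q, 2))
Pow(Add(42, Function('Y')(Function('D')(-4), 1)), 2) = Pow(Add(42, Mul(Mul(Rational(1, 3), Pow(-4, -1), Add(-80, -4)), Pow(1, 2))), 2) = Pow(Add(42, Mul(Mul(Rational(1, 3), Rational(-1, 4), -84), 1)), 2) = Pow(Add(42, Mul(7, 1)), 2) = Pow(Add(42, 7), 2) = Pow(49, 2) = 2401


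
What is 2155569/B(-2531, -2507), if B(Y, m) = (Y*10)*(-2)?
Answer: 2155569/50620 ≈ 42.583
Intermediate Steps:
B(Y, m) = -20*Y (B(Y, m) = (10*Y)*(-2) = -20*Y)
2155569/B(-2531, -2507) = 2155569/((-20*(-2531))) = 2155569/50620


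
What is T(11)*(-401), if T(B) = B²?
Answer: -48521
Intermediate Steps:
T(11)*(-401) = 11²*(-401) = 121*(-401) = -48521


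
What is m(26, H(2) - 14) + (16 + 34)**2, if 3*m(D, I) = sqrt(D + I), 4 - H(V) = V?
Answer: 2500 + sqrt(14)/3 ≈ 2501.2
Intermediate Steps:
H(V) = 4 - V
m(D, I) = sqrt(D + I)/3
m(26, H(2) - 14) + (16 + 34)**2 = sqrt(26 + ((4 - 1*2) - 14))/3 + (16 + 34)**2 = sqrt(26 + ((4 - 2) - 14))/3 + 50**2 = sqrt(26 + (2 - 14))/3 + 2500 = sqrt(26 - 12)/3 + 2500 = sqrt(14)/3 + 2500 = 2500 + sqrt(14)/3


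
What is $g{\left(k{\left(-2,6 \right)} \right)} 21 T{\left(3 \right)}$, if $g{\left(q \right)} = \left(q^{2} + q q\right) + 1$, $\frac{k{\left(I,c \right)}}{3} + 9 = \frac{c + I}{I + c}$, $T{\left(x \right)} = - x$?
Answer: $-72639$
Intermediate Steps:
$k{\left(I,c \right)} = -24$ ($k{\left(I,c \right)} = -27 + 3 \frac{c + I}{I + c} = -27 + 3 \frac{I + c}{I + c} = -27 + 3 \cdot 1 = -27 + 3 = -24$)
$g{\left(q \right)} = 1 + 2 q^{2}$ ($g{\left(q \right)} = \left(q^{2} + q^{2}\right) + 1 = 2 q^{2} + 1 = 1 + 2 q^{2}$)
$g{\left(k{\left(-2,6 \right)} \right)} 21 T{\left(3 \right)} = \left(1 + 2 \left(-24\right)^{2}\right) 21 \left(\left(-1\right) 3\right) = \left(1 + 2 \cdot 576\right) 21 \left(-3\right) = \left(1 + 1152\right) 21 \left(-3\right) = 1153 \cdot 21 \left(-3\right) = 24213 \left(-3\right) = -72639$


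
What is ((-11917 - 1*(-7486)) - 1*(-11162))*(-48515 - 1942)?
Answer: -339626067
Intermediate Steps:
((-11917 - 1*(-7486)) - 1*(-11162))*(-48515 - 1942) = ((-11917 + 7486) + 11162)*(-50457) = (-4431 + 11162)*(-50457) = 6731*(-50457) = -339626067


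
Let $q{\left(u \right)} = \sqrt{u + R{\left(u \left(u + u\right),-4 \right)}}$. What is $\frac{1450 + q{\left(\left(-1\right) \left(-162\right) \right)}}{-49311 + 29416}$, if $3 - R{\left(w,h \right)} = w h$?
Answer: $- \frac{290}{3979} - \frac{\sqrt{210117}}{19895} \approx -0.095923$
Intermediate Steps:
$R{\left(w,h \right)} = 3 - h w$ ($R{\left(w,h \right)} = 3 - w h = 3 - h w$)
$q{\left(u \right)} = \sqrt{3 + u + 8 u^{2}}$ ($q{\left(u \right)} = \sqrt{u + \left(3 - - 4 u \left(u + u\right)\right)} = \sqrt{u + \left(3 - - 4 u 2 u\right)} = \sqrt{u + \left(3 - - 4 \cdot 2 u^{2}\right)} = \sqrt{u + \left(3 + 8 u^{2}\right)} = \sqrt{3 + u + 8 u^{2}}$)
$\frac{1450 + q{\left(\left(-1\right) \left(-162\right) \right)}}{-49311 + 29416} = \frac{1450 + \sqrt{3 - -162 + 8 \left(\left(-1\right) \left(-162\right)\right)^{2}}}{-49311 + 29416} = \frac{1450 + \sqrt{3 + 162 + 8 \cdot 162^{2}}}{-19895} = \left(1450 + \sqrt{3 + 162 + 8 \cdot 26244}\right) \left(- \frac{1}{19895}\right) = \left(1450 + \sqrt{3 + 162 + 209952}\right) \left(- \frac{1}{19895}\right) = \left(1450 + \sqrt{210117}\right) \left(- \frac{1}{19895}\right) = - \frac{290}{3979} - \frac{\sqrt{210117}}{19895}$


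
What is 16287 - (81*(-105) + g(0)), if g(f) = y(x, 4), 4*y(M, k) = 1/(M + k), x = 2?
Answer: 595007/24 ≈ 24792.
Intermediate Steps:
y(M, k) = 1/(4*(M + k))
g(f) = 1/24 (g(f) = 1/(4*(2 + 4)) = (¼)/6 = (¼)*(⅙) = 1/24)
16287 - (81*(-105) + g(0)) = 16287 - (81*(-105) + 1/24) = 16287 - (-8505 + 1/24) = 16287 - 1*(-204119/24) = 16287 + 204119/24 = 595007/24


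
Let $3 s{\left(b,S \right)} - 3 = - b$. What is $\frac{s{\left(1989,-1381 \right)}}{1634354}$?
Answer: $- \frac{331}{817177} \approx -0.00040505$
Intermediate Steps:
$s{\left(b,S \right)} = 1 - \frac{b}{3}$ ($s{\left(b,S \right)} = 1 + \frac{\left(-1\right) b}{3} = 1 - \frac{b}{3}$)
$\frac{s{\left(1989,-1381 \right)}}{1634354} = \frac{1 - 663}{1634354} = \left(1 - 663\right) \frac{1}{1634354} = \left(-662\right) \frac{1}{1634354} = - \frac{331}{817177}$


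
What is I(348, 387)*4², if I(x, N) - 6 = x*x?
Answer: 1937760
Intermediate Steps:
I(x, N) = 6 + x² (I(x, N) = 6 + x*x = 6 + x²)
I(348, 387)*4² = (6 + 348²)*4² = (6 + 121104)*16 = 121110*16 = 1937760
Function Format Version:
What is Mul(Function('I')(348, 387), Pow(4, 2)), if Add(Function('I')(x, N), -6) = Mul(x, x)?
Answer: 1937760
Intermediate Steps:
Function('I')(x, N) = Add(6, Pow(x, 2)) (Function('I')(x, N) = Add(6, Mul(x, x)) = Add(6, Pow(x, 2)))
Mul(Function('I')(348, 387), Pow(4, 2)) = Mul(Add(6, Pow(348, 2)), Pow(4, 2)) = Mul(Add(6, 121104), 16) = Mul(121110, 16) = 1937760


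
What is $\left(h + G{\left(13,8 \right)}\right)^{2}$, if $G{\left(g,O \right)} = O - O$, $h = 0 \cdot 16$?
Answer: $0$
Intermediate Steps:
$h = 0$
$G{\left(g,O \right)} = 0$
$\left(h + G{\left(13,8 \right)}\right)^{2} = \left(0 + 0\right)^{2} = 0^{2} = 0$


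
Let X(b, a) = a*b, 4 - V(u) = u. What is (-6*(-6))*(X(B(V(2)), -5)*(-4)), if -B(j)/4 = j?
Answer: -5760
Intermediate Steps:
V(u) = 4 - u
B(j) = -4*j
(-6*(-6))*(X(B(V(2)), -5)*(-4)) = (-6*(-6))*(-(-20)*(4 - 1*2)*(-4)) = 36*(-(-20)*(4 - 2)*(-4)) = 36*(-(-20)*2*(-4)) = 36*(-5*(-8)*(-4)) = 36*(40*(-4)) = 36*(-160) = -5760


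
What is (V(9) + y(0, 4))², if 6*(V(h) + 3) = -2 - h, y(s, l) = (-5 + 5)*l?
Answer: 841/36 ≈ 23.361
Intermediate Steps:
y(s, l) = 0 (y(s, l) = 0*l = 0)
V(h) = -10/3 - h/6 (V(h) = -3 + (-2 - h)/6 = -3 + (-⅓ - h/6) = -10/3 - h/6)
(V(9) + y(0, 4))² = ((-10/3 - ⅙*9) + 0)² = ((-10/3 - 3/2) + 0)² = (-29/6 + 0)² = (-29/6)² = 841/36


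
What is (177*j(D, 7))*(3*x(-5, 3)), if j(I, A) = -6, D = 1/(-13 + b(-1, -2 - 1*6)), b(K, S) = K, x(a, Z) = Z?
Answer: -9558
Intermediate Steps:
D = -1/14 (D = 1/(-13 - 1) = 1/(-14) = -1/14 ≈ -0.071429)
(177*j(D, 7))*(3*x(-5, 3)) = (177*(-6))*(3*3) = -1062*9 = -9558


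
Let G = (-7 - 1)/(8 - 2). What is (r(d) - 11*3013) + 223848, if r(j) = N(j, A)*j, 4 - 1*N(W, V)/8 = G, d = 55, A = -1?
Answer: 579155/3 ≈ 1.9305e+5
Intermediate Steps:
G = -4/3 (G = -8/6 = -8*1/6 = -4/3 ≈ -1.3333)
N(W, V) = 128/3 (N(W, V) = 32 - 8*(-4/3) = 32 + 32/3 = 128/3)
r(j) = 128*j/3
(r(d) - 11*3013) + 223848 = ((128/3)*55 - 11*3013) + 223848 = (7040/3 - 33143) + 223848 = -92389/3 + 223848 = 579155/3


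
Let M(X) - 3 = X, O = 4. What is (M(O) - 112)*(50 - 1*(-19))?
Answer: -7245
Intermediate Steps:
M(X) = 3 + X
(M(O) - 112)*(50 - 1*(-19)) = ((3 + 4) - 112)*(50 - 1*(-19)) = (7 - 112)*(50 + 19) = -105*69 = -7245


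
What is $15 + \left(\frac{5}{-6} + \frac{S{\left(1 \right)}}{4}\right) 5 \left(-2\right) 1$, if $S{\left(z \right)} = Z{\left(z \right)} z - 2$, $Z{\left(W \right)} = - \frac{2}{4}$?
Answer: $\frac{355}{12} \approx 29.583$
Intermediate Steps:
$Z{\left(W \right)} = - \frac{1}{2}$ ($Z{\left(W \right)} = \left(-2\right) \frac{1}{4} = - \frac{1}{2}$)
$S{\left(z \right)} = -2 - \frac{z}{2}$ ($S{\left(z \right)} = - \frac{z}{2} - 2 = -2 - \frac{z}{2}$)
$15 + \left(\frac{5}{-6} + \frac{S{\left(1 \right)}}{4}\right) 5 \left(-2\right) 1 = 15 + \left(\frac{5}{-6} + \frac{-2 - \frac{1}{2}}{4}\right) 5 \left(-2\right) 1 = 15 + \left(5 \left(- \frac{1}{6}\right) + \left(-2 - \frac{1}{2}\right) \frac{1}{4}\right) \left(\left(-10\right) 1\right) = 15 + \left(- \frac{5}{6} - \frac{5}{8}\right) \left(-10\right) = 15 - - \frac{175}{12} = 15 + \frac{175}{12} = \frac{355}{12}$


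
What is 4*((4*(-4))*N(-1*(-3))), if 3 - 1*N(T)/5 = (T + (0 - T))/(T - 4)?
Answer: -960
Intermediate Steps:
N(T) = 15 (N(T) = 15 - 5*(T + (0 - T))/(T - 4) = 15 - 5*(T - T)/(-4 + T) = 15 - 0/(-4 + T) = 15 - 5*0 = 15 + 0 = 15)
4*((4*(-4))*N(-1*(-3))) = 4*((4*(-4))*15) = 4*(-16*15) = 4*(-240) = -960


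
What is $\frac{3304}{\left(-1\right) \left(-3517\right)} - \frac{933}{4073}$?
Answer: $\frac{10175831}{14324741} \approx 0.71037$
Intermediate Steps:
$\frac{3304}{\left(-1\right) \left(-3517\right)} - \frac{933}{4073} = \frac{3304}{3517} - \frac{933}{4073} = \frac{10175831}{14324741}$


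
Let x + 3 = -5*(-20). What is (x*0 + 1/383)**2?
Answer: 1/146689 ≈ 6.8171e-6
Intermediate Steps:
x = 97 (x = -3 - 5*(-20) = -3 + 100 = 97)
(x*0 + 1/383)**2 = (97*0 + 1/383)**2 = (0 + 1/383)**2 = (1/383)**2 = 1/146689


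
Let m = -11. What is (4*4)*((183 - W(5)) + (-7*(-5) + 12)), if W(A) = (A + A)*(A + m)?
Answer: 4640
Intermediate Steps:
W(A) = 2*A*(-11 + A) (W(A) = (A + A)*(A - 11) = (2*A)*(-11 + A) = 2*A*(-11 + A))
(4*4)*((183 - W(5)) + (-7*(-5) + 12)) = (4*4)*((183 - 2*5*(-11 + 5)) + (-7*(-5) + 12)) = 16*((183 - 2*5*(-6)) + (35 + 12)) = 16*((183 - 1*(-60)) + 47) = 16*((183 + 60) + 47) = 16*(243 + 47) = 16*290 = 4640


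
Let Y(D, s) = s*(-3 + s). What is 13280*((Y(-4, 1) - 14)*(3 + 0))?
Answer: -637440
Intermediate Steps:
13280*((Y(-4, 1) - 14)*(3 + 0)) = 13280*((1*(-3 + 1) - 14)*(3 + 0)) = 13280*((1*(-2) - 14)*3) = 13280*((-2 - 14)*3) = 13280*(-16*3) = 13280*(-48) = -637440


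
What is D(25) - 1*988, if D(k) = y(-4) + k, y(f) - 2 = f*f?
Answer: -945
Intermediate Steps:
y(f) = 2 + f² (y(f) = 2 + f*f = 2 + f²)
D(k) = 18 + k (D(k) = (2 + (-4)²) + k = (2 + 16) + k = 18 + k)
D(25) - 1*988 = (18 + 25) - 1*988 = 43 - 988 = -945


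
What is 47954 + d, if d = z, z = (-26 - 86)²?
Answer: 60498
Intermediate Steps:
z = 12544 (z = (-112)² = 12544)
d = 12544
47954 + d = 47954 + 12544 = 60498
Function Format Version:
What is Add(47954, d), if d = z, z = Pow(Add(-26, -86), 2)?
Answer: 60498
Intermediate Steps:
z = 12544 (z = Pow(-112, 2) = 12544)
d = 12544
Add(47954, d) = Add(47954, 12544) = 60498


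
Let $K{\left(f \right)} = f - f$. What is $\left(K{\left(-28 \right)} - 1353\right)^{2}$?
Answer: $1830609$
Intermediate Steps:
$K{\left(f \right)} = 0$
$\left(K{\left(-28 \right)} - 1353\right)^{2} = \left(0 - 1353\right)^{2} = \left(-1353\right)^{2} = 1830609$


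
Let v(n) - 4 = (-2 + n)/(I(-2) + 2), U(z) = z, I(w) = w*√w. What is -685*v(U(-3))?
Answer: -13015/6 + 3425*I*√2/6 ≈ -2169.2 + 807.28*I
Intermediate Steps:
I(w) = w^(3/2)
v(n) = 4 + (-2 + n)/(2 - 2*I*√2) (v(n) = 4 + (-2 + n)/((-2)^(3/2) + 2) = 4 + (-2 + n)/(-2*I*√2 + 2) = 4 + (-2 + n)/(2 - 2*I*√2))
-685*v(U(-3)) = -685*(11/3 + (⅙)*(-3) - I*√2/3 + (⅙)*I*(-3)*√2) = -685*(11/3 - ½ - I*√2/3 - I*√2/2) = -685*(19/6 - 5*I*√2/6) = -13015/6 + 3425*I*√2/6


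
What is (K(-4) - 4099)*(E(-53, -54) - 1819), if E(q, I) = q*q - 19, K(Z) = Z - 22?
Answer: -4005375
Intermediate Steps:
K(Z) = -22 + Z
E(q, I) = -19 + q**2 (E(q, I) = q**2 - 19 = -19 + q**2)
(K(-4) - 4099)*(E(-53, -54) - 1819) = ((-22 - 4) - 4099)*((-19 + (-53)**2) - 1819) = (-26 - 4099)*((-19 + 2809) - 1819) = -4125*(2790 - 1819) = -4125*971 = -4005375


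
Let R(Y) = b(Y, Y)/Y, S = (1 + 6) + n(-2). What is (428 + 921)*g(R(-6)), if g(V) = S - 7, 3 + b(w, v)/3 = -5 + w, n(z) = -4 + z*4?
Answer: -16188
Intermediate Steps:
n(z) = -4 + 4*z
S = -5 (S = (1 + 6) + (-4 + 4*(-2)) = 7 + (-4 - 8) = 7 - 12 = -5)
b(w, v) = -24 + 3*w (b(w, v) = -9 + 3*(-5 + w) = -9 + (-15 + 3*w) = -24 + 3*w)
R(Y) = (-24 + 3*Y)/Y
g(V) = -12 (g(V) = -5 - 7 = -12)
(428 + 921)*g(R(-6)) = (428 + 921)*(-12) = 1349*(-12) = -16188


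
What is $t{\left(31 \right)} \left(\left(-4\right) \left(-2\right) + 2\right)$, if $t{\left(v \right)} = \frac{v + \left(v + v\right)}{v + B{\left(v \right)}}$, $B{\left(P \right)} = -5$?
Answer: $\frac{465}{13} \approx 35.769$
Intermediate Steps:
$t{\left(v \right)} = \frac{3 v}{-5 + v}$ ($t{\left(v \right)} = \frac{v + \left(v + v\right)}{v - 5} = \frac{v + 2 v}{-5 + v} = \frac{3 v}{-5 + v}$)
$t{\left(31 \right)} \left(\left(-4\right) \left(-2\right) + 2\right) = 3 \cdot 31 \frac{1}{-5 + 31} \left(\left(-4\right) \left(-2\right) + 2\right) = 3 \cdot 31 \cdot \frac{1}{26} \left(8 + 2\right) = 3 \cdot 31 \cdot \frac{1}{26} \cdot 10 = \frac{93}{26} \cdot 10 = \frac{465}{13}$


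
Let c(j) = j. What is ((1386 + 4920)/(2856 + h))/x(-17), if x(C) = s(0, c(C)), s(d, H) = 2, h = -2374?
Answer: 3153/482 ≈ 6.5415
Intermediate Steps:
x(C) = 2
((1386 + 4920)/(2856 + h))/x(-17) = ((1386 + 4920)/(2856 - 2374))/2 = (6306/482)*(½) = (6306*(1/482))*(½) = (3153/241)*(½) = 3153/482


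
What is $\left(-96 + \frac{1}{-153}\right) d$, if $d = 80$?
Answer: $- \frac{1175120}{153} \approx -7680.5$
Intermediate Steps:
$\left(-96 + \frac{1}{-153}\right) d = \left(-96 + \frac{1}{-153}\right) 80 = \left(-96 - \frac{1}{153}\right) 80 = \left(- \frac{14689}{153}\right) 80 = - \frac{1175120}{153}$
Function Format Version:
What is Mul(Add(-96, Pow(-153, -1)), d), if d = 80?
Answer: Rational(-1175120, 153) ≈ -7680.5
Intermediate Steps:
Mul(Add(-96, Pow(-153, -1)), d) = Mul(Add(-96, Pow(-153, -1)), 80) = Mul(Add(-96, Rational(-1, 153)), 80) = Mul(Rational(-14689, 153), 80) = Rational(-1175120, 153)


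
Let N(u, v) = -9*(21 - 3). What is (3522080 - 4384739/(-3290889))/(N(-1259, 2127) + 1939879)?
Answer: 11590778713859/6383393338413 ≈ 1.8158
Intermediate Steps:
N(u, v) = -162 (N(u, v) = -9*18 = -162)
(3522080 - 4384739/(-3290889))/(N(-1259, 2127) + 1939879) = (3522080 - 4384739/(-3290889))/(-162 + 1939879) = (3522080 - 4384739*(-1/3290889))/1939717 = (3522080 + 4384739/3290889)*(1/1939717) = (11590778713859/3290889)*(1/1939717) = 11590778713859/6383393338413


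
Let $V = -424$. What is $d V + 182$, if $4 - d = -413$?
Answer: $-176626$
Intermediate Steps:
$d = 417$ ($d = 4 - -413 = 4 + 413 = 417$)
$d V + 182 = 417 \left(-424\right) + 182 = -176808 + 182 = -176626$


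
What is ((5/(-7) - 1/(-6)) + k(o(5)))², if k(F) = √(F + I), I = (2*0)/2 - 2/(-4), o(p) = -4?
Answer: (-23 + 21*I*√14)²/1764 ≈ -3.2001 - 2.049*I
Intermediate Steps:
I = ½ (I = 0*(½) - 2*(-¼) = 0 + ½ = ½ ≈ 0.50000)
k(F) = √(½ + F) (k(F) = √(F + ½) = √(½ + F))
((5/(-7) - 1/(-6)) + k(o(5)))² = ((5/(-7) - 1/(-6)) + √(2 + 4*(-4))/2)² = ((5*(-⅐) - 1*(-⅙)) + √(2 - 16)/2)² = ((-5/7 + ⅙) + √(-14)/2)² = (-23/42 + (I*√14)/2)² = (-23/42 + I*√14/2)²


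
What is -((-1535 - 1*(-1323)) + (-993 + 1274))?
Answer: -69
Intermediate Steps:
-((-1535 - 1*(-1323)) + (-993 + 1274)) = -((-1535 + 1323) + 281) = -(-212 + 281) = -1*69 = -69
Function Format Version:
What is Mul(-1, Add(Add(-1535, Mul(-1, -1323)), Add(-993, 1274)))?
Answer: -69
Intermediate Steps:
Mul(-1, Add(Add(-1535, Mul(-1, -1323)), Add(-993, 1274))) = Mul(-1, Add(Add(-1535, 1323), 281)) = Mul(-1, Add(-212, 281)) = Mul(-1, 69) = -69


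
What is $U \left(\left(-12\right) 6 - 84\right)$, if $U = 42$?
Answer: $-6552$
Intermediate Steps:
$U \left(\left(-12\right) 6 - 84\right) = 42 \left(\left(-12\right) 6 - 84\right) = 42 \left(-72 - 84\right) = 42 \left(-156\right) = -6552$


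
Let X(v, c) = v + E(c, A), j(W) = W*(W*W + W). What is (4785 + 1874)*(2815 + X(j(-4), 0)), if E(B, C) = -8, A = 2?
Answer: 18372181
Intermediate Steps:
j(W) = W*(W + W²) (j(W) = W*(W² + W) = W*(W + W²))
X(v, c) = -8 + v (X(v, c) = v - 8 = -8 + v)
(4785 + 1874)*(2815 + X(j(-4), 0)) = (4785 + 1874)*(2815 + (-8 + (-4)²*(1 - 4))) = 6659*(2815 + (-8 + 16*(-3))) = 6659*(2815 + (-8 - 48)) = 6659*(2815 - 56) = 6659*2759 = 18372181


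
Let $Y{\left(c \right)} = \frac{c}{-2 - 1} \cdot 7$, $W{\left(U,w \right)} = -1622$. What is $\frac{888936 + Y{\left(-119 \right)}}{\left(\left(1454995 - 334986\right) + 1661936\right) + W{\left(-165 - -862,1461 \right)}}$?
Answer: $\frac{2667641}{8340969} \approx 0.31982$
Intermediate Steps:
$Y{\left(c \right)} = - \frac{7 c}{3}$ ($Y{\left(c \right)} = \frac{c}{-3} \cdot 7 = c \left(- \frac{1}{3}\right) 7 = - \frac{c}{3} \cdot 7 = - \frac{7 c}{3}$)
$\frac{888936 + Y{\left(-119 \right)}}{\left(\left(1454995 - 334986\right) + 1661936\right) + W{\left(-165 - -862,1461 \right)}} = \frac{888936 - - \frac{833}{3}}{\left(\left(1454995 - 334986\right) + 1661936\right) - 1622} = \frac{888936 + \frac{833}{3}}{\left(1120009 + 1661936\right) - 1622} = \frac{2667641}{3 \left(2781945 - 1622\right)} = \frac{2667641}{3 \cdot 2780323} = \frac{2667641}{3} \cdot \frac{1}{2780323} = \frac{2667641}{8340969}$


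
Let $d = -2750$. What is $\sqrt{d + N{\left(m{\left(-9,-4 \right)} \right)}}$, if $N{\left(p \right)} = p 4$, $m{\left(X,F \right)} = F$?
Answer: $i \sqrt{2766} \approx 52.593 i$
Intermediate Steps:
$N{\left(p \right)} = 4 p$
$\sqrt{d + N{\left(m{\left(-9,-4 \right)} \right)}} = \sqrt{-2750 + 4 \left(-4\right)} = \sqrt{-2750 - 16} = \sqrt{-2766} = i \sqrt{2766}$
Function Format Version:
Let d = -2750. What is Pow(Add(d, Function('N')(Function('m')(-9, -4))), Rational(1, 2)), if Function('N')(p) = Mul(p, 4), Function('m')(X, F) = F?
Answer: Mul(I, Pow(2766, Rational(1, 2))) ≈ Mul(52.593, I)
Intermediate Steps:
Function('N')(p) = Mul(4, p)
Pow(Add(d, Function('N')(Function('m')(-9, -4))), Rational(1, 2)) = Pow(Add(-2750, Mul(4, -4)), Rational(1, 2)) = Pow(Add(-2750, -16), Rational(1, 2)) = Pow(-2766, Rational(1, 2)) = Mul(I, Pow(2766, Rational(1, 2)))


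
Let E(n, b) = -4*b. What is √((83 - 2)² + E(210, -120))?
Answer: √7041 ≈ 83.911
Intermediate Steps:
√((83 - 2)² + E(210, -120)) = √((83 - 2)² - 4*(-120)) = √(81² + 480) = √(6561 + 480) = √7041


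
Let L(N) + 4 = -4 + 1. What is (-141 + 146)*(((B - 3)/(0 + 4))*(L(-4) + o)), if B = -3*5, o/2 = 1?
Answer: 225/2 ≈ 112.50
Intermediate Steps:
L(N) = -7 (L(N) = -4 + (-4 + 1) = -4 - 3 = -7)
o = 2 (o = 2*1 = 2)
B = -15
(-141 + 146)*(((B - 3)/(0 + 4))*(L(-4) + o)) = (-141 + 146)*(((-15 - 3)/(0 + 4))*(-7 + 2)) = 5*(-18/4*(-5)) = 5*(-18*¼*(-5)) = 5*(-9/2*(-5)) = 5*(45/2) = 225/2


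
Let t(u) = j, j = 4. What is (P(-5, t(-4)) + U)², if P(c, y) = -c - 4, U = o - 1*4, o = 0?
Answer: 9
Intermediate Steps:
t(u) = 4
U = -4 (U = 0 - 1*4 = 0 - 4 = -4)
P(c, y) = -4 - c
(P(-5, t(-4)) + U)² = ((-4 - 1*(-5)) - 4)² = ((-4 + 5) - 4)² = (1 - 4)² = (-3)² = 9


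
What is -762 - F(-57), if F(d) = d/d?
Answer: -763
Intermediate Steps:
F(d) = 1
-762 - F(-57) = -762 - 1*1 = -762 - 1 = -763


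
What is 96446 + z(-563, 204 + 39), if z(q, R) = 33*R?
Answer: 104465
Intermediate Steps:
96446 + z(-563, 204 + 39) = 96446 + 33*(204 + 39) = 96446 + 33*243 = 96446 + 8019 = 104465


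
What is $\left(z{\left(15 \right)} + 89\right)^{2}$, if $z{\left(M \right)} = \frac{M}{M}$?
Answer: $8100$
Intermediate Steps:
$z{\left(M \right)} = 1$
$\left(z{\left(15 \right)} + 89\right)^{2} = \left(1 + 89\right)^{2} = 90^{2} = 8100$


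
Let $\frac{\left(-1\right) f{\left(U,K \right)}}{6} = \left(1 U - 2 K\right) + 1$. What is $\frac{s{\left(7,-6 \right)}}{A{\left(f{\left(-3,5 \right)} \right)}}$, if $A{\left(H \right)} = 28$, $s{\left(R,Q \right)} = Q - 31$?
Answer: $- \frac{37}{28} \approx -1.3214$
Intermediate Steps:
$f{\left(U,K \right)} = -6 - 6 U + 12 K$ ($f{\left(U,K \right)} = - 6 \left(\left(1 U - 2 K\right) + 1\right) = - 6 \left(\left(U - 2 K\right) + 1\right) = - 6 \left(1 + U - 2 K\right) = -6 - 6 U + 12 K$)
$s{\left(R,Q \right)} = -31 + Q$
$\frac{s{\left(7,-6 \right)}}{A{\left(f{\left(-3,5 \right)} \right)}} = \frac{-31 - 6}{28} = \frac{1}{28} \left(-37\right) = - \frac{37}{28}$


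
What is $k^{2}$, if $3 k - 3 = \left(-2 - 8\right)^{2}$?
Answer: $\frac{10609}{9} \approx 1178.8$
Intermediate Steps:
$k = \frac{103}{3}$ ($k = 1 + \frac{\left(-2 - 8\right)^{2}}{3} = 1 + \frac{\left(-10\right)^{2}}{3} = 1 + \frac{1}{3} \cdot 100 = 1 + \frac{100}{3} = \frac{103}{3} \approx 34.333$)
$k^{2} = \left(\frac{103}{3}\right)^{2} = \frac{10609}{9}$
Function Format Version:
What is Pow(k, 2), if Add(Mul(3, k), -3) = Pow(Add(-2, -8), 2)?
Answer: Rational(10609, 9) ≈ 1178.8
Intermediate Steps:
k = Rational(103, 3) (k = Add(1, Mul(Rational(1, 3), Pow(Add(-2, -8), 2))) = Add(1, Mul(Rational(1, 3), Pow(-10, 2))) = Add(1, Mul(Rational(1, 3), 100)) = Add(1, Rational(100, 3)) = Rational(103, 3) ≈ 34.333)
Pow(k, 2) = Pow(Rational(103, 3), 2) = Rational(10609, 9)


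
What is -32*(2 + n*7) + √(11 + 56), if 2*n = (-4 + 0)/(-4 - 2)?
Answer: -416/3 + √67 ≈ -130.48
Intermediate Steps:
n = ⅓ (n = ((-4 + 0)/(-4 - 2))/2 = (-4/(-6))/2 = (-4*(-⅙))/2 = (½)*(⅔) = ⅓ ≈ 0.33333)
-32*(2 + n*7) + √(11 + 56) = -32*(2 + (⅓)*7) + √(11 + 56) = -32*(2 + 7/3) + √67 = -32*13/3 + √67 = -416/3 + √67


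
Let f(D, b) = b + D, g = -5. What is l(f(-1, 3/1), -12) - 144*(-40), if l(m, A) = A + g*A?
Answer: 5808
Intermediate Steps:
f(D, b) = D + b
l(m, A) = -4*A (l(m, A) = A - 5*A = -4*A)
l(f(-1, 3/1), -12) - 144*(-40) = -4*(-12) - 144*(-40) = 48 + 5760 = 5808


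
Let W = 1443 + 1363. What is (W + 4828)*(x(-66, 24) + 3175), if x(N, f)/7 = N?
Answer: 20711042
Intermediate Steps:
W = 2806
x(N, f) = 7*N
(W + 4828)*(x(-66, 24) + 3175) = (2806 + 4828)*(7*(-66) + 3175) = 7634*(-462 + 3175) = 7634*2713 = 20711042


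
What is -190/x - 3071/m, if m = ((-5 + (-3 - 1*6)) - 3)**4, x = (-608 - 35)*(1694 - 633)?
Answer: -2079237843/56979947183 ≈ -0.036491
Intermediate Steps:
x = -682223 (x = -643*1061 = -682223)
m = 83521 (m = ((-5 + (-3 - 6)) - 3)**4 = ((-5 - 9) - 3)**4 = (-14 - 3)**4 = (-17)**4 = 83521)
-190/x - 3071/m = -190/(-682223) - 3071/83521 = -190*(-1/682223) - 3071*1/83521 = 190/682223 - 3071/83521 = -2079237843/56979947183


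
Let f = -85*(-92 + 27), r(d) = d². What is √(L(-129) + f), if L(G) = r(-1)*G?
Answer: 2*√1349 ≈ 73.458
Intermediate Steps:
L(G) = G (L(G) = (-1)²*G = 1*G = G)
f = 5525 (f = -85*(-65) = 5525)
√(L(-129) + f) = √(-129 + 5525) = √5396 = 2*√1349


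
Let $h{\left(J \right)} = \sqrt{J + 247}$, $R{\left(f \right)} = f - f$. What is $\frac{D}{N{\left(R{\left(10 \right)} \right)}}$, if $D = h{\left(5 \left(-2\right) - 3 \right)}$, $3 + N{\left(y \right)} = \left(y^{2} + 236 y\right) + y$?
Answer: $- \sqrt{26} \approx -5.099$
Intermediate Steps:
$R{\left(f \right)} = 0$
$h{\left(J \right)} = \sqrt{247 + J}$
$N{\left(y \right)} = -3 + y^{2} + 237 y$ ($N{\left(y \right)} = -3 + \left(\left(y^{2} + 236 y\right) + y\right) = -3 + \left(y^{2} + 237 y\right) = -3 + y^{2} + 237 y$)
$D = 3 \sqrt{26}$ ($D = \sqrt{247 + \left(5 \left(-2\right) - 3\right)} = \sqrt{247 - 13} = \sqrt{234} = 3 \sqrt{26} \approx 15.297$)
$\frac{D}{N{\left(R{\left(10 \right)} \right)}} = \frac{3 \sqrt{26}}{-3 + 0^{2} + 237 \cdot 0} = \frac{3 \sqrt{26}}{-3 + 0 + 0} = \frac{3 \sqrt{26}}{-3} = 3 \sqrt{26} \left(- \frac{1}{3}\right) = - \sqrt{26}$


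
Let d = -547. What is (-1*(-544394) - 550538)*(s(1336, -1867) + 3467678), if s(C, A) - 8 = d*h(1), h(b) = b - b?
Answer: -21305462784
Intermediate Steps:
h(b) = 0
s(C, A) = 8 (s(C, A) = 8 - 547*0 = 8 + 0 = 8)
(-1*(-544394) - 550538)*(s(1336, -1867) + 3467678) = (-1*(-544394) - 550538)*(8 + 3467678) = (544394 - 550538)*3467686 = -6144*3467686 = -21305462784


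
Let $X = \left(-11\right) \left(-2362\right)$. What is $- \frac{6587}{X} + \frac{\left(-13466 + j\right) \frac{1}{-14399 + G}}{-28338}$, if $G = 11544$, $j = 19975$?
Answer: $- \frac{133188013073}{525518362545} \approx -0.25344$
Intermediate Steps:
$X = 25982$
$- \frac{6587}{X} + \frac{\left(-13466 + j\right) \frac{1}{-14399 + G}}{-28338} = - \frac{6587}{25982} + \frac{\left(-13466 + 19975\right) \frac{1}{-14399 + 11544}}{-28338} = \left(-6587\right) \frac{1}{25982} + \frac{6509}{-2855} \left(- \frac{1}{28338}\right) = - \frac{6587}{25982} + 6509 \left(- \frac{1}{2855}\right) \left(- \frac{1}{28338}\right) = - \frac{6587}{25982} - - \frac{6509}{80904990} = - \frac{6587}{25982} + \frac{6509}{80904990} = - \frac{133188013073}{525518362545}$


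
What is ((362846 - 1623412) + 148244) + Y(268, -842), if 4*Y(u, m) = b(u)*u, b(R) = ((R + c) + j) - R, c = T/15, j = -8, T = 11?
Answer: -16692133/15 ≈ -1.1128e+6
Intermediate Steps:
c = 11/15 ≈ 0.73333
b(R) = -109/15 (b(R) = ((R + 11/15) - 8) - R = ((11/15 + R) - 8) - R = (-109/15 + R) - R = -109/15)
Y(u, m) = -109*u/60 (Y(u, m) = (-109*u/15)/4 = -109*u/60)
((362846 - 1623412) + 148244) + Y(268, -842) = ((362846 - 1623412) + 148244) - 109/60*268 = (-1260566 + 148244) - 7303/15 = -1112322 - 7303/15 = -16692133/15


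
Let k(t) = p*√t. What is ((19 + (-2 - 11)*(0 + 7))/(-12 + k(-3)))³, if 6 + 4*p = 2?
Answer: 373248/(12 + I*√3)³ ≈ 190.35 - 87.31*I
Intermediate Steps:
p = -1 (p = -3/2 + (¼)*2 = -3/2 + ½ = -1)
k(t) = -√t
((19 + (-2 - 11)*(0 + 7))/(-12 + k(-3)))³ = ((19 + (-2 - 11)*(0 + 7))/(-12 - √(-3)))³ = ((19 - 13*7)/(-12 - I*√3))³ = ((19 - 91)/(-12 - I*√3))³ = (-72/(-12 - I*√3))³ = -373248/(-12 - I*√3)³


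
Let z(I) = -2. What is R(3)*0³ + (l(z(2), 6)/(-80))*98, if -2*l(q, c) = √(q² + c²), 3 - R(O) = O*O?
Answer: 49*√10/40 ≈ 3.8738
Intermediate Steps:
R(O) = 3 - O² (R(O) = 3 - O*O = 3 - O²)
l(q, c) = -√(c² + q²)/2 (l(q, c) = -√(q² + c²)/2 = -√(c² + q²)/2)
R(3)*0³ + (l(z(2), 6)/(-80))*98 = (3 - 1*3²)*0³ + (-√(6² + (-2)²)/2/(-80))*98 = (3 - 1*9)*0 + (-√(36 + 4)/2*(-1/80))*98 = (3 - 9)*0 + (-√10*(-1/80))*98 = -6*0 + (-√10*(-1/80))*98 = 0 + (-√10*(-1/80))*98 = 0 + (√10/80)*98 = 0 + 49*√10/40 = 49*√10/40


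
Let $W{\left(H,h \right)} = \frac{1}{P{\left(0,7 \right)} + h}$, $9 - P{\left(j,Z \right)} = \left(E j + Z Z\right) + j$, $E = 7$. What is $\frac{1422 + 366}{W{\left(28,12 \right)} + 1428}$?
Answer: $\frac{50064}{39983} \approx 1.2521$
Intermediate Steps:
$P{\left(j,Z \right)} = 9 - Z^{2} - 8 j$ ($P{\left(j,Z \right)} = 9 - \left(\left(7 j + Z Z\right) + j\right) = 9 - \left(\left(7 j + Z^{2}\right) + j\right) = 9 - \left(\left(Z^{2} + 7 j\right) + j\right) = 9 - \left(Z^{2} + 8 j\right) = 9 - Z^{2} - 8 j$)
$W{\left(H,h \right)} = \frac{1}{-40 + h}$ ($W{\left(H,h \right)} = \frac{1}{\left(9 - 7^{2} - 0\right) + h} = \frac{1}{\left(9 - 49 + 0\right) + h} = \frac{1}{-40 + h}$)
$\frac{1422 + 366}{W{\left(28,12 \right)} + 1428} = \frac{1422 + 366}{\frac{1}{-40 + 12} + 1428} = \frac{1788}{\frac{1}{-28} + 1428} = \frac{1788}{- \frac{1}{28} + 1428} = \frac{1788}{\frac{39983}{28}} = 1788 \cdot \frac{28}{39983} = \frac{50064}{39983}$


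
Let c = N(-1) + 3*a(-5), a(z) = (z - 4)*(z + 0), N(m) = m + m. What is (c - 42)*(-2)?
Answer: -182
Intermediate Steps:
N(m) = 2*m
a(z) = z*(-4 + z) (a(z) = (-4 + z)*z = z*(-4 + z))
c = 133 (c = 2*(-1) + 3*(-5*(-4 - 5)) = -2 + 3*(-5*(-9)) = -2 + 3*45 = -2 + 135 = 133)
(c - 42)*(-2) = (133 - 42)*(-2) = 91*(-2) = -182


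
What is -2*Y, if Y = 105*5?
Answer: -1050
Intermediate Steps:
Y = 525
-2*Y = -2*525 = -1050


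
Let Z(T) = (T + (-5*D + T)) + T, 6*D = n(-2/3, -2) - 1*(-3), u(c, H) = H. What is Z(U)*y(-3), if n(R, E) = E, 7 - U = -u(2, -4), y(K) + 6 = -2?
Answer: -196/3 ≈ -65.333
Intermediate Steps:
y(K) = -8 (y(K) = -6 - 2 = -8)
U = 3 (U = 7 - (-1)*(-4) = 7 - 1*4 = 7 - 4 = 3)
D = ⅙ (D = (-2 - 1*(-3))/6 = (-2 + 3)/6 = (⅙)*1 = ⅙ ≈ 0.16667)
Z(T) = -⅚ + 3*T (Z(T) = (T + (-5*⅙ + T)) + T = (T + (-⅚ + T)) + T = (-⅚ + 2*T) + T = -⅚ + 3*T)
Z(U)*y(-3) = (-⅚ + 3*3)*(-8) = (-⅚ + 9)*(-8) = (49/6)*(-8) = -196/3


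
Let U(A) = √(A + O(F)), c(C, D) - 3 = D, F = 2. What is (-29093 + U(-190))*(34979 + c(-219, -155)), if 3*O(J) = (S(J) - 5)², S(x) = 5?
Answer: -1013221911 + 34827*I*√190 ≈ -1.0132e+9 + 4.8006e+5*I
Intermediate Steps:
c(C, D) = 3 + D
O(J) = 0 (O(J) = (5 - 5)²/3 = (⅓)*0² = (⅓)*0 = 0)
U(A) = √A (U(A) = √(A + 0) = √A)
(-29093 + U(-190))*(34979 + c(-219, -155)) = (-29093 + √(-190))*(34979 + (3 - 155)) = (-29093 + I*√190)*(34979 - 152) = (-29093 + I*√190)*34827 = -1013221911 + 34827*I*√190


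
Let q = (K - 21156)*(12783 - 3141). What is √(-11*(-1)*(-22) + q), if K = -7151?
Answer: 4*I*√17058521 ≈ 16521.0*I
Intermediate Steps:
q = -272936094 (q = (-7151 - 21156)*(12783 - 3141) = -28307*9642 = -272936094)
√(-11*(-1)*(-22) + q) = √(-11*(-1)*(-22) - 272936094) = √(11*(-22) - 272936094) = √(-242 - 272936094) = √(-272936336) = 4*I*√17058521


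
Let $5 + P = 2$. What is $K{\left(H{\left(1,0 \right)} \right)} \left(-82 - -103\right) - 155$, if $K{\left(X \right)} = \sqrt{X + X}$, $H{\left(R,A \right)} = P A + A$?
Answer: $-155$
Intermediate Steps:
$P = -3$ ($P = -5 + 2 = -3$)
$H{\left(R,A \right)} = - 2 A$ ($H{\left(R,A \right)} = - 3 A + A = - 2 A$)
$K{\left(X \right)} = \sqrt{2} \sqrt{X}$ ($K{\left(X \right)} = \sqrt{2 X} = \sqrt{2} \sqrt{X}$)
$K{\left(H{\left(1,0 \right)} \right)} \left(-82 - -103\right) - 155 = \sqrt{2} \sqrt{\left(-2\right) 0} \left(-82 - -103\right) - 155 = \sqrt{2} \sqrt{0} \left(-82 + 103\right) - 155 = \sqrt{2} \cdot 0 \cdot 21 - 155 = 0 \cdot 21 - 155 = 0 - 155 = -155$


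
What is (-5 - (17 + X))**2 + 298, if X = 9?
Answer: 1259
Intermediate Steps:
(-5 - (17 + X))**2 + 298 = (-5 - (17 + 9))**2 + 298 = (-5 - 1*26)**2 + 298 = (-5 - 26)**2 + 298 = (-31)**2 + 298 = 961 + 298 = 1259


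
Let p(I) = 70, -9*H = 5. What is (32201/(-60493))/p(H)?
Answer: -32201/4234510 ≈ -0.0076044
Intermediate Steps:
H = -5/9 (H = -⅑*5 = -5/9 ≈ -0.55556)
(32201/(-60493))/p(H) = (32201/(-60493))/70 = (32201*(-1/60493))*(1/70) = -32201/60493*1/70 = -32201/4234510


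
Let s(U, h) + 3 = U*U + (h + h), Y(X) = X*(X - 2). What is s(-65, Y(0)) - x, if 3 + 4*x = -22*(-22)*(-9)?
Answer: 21247/4 ≈ 5311.8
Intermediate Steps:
Y(X) = X*(-2 + X)
s(U, h) = -3 + U**2 + 2*h (s(U, h) = -3 + (U*U + (h + h)) = -3 + (U**2 + 2*h) = -3 + U**2 + 2*h)
x = -4359/4 (x = -3/4 + (-22*(-22)*(-9))/4 = -3/4 + (484*(-9))/4 = -3/4 + (1/4)*(-4356) = -3/4 - 1089 = -4359/4 ≈ -1089.8)
s(-65, Y(0)) - x = (-3 + (-65)**2 + 2*(0*(-2 + 0))) - 1*(-4359/4) = (-3 + 4225 + 2*(0*(-2))) + 4359/4 = (-3 + 4225 + 2*0) + 4359/4 = (-3 + 4225 + 0) + 4359/4 = 4222 + 4359/4 = 21247/4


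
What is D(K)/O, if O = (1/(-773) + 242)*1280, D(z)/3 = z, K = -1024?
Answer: -3092/311775 ≈ -0.0099174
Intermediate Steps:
D(z) = 3*z
O = 239443200/773 (O = (-1/773 + 242)*1280 = (187065/773)*1280 = 239443200/773 ≈ 3.0976e+5)
D(K)/O = (3*(-1024))/(239443200/773) = -3072*773/239443200 = -3092/311775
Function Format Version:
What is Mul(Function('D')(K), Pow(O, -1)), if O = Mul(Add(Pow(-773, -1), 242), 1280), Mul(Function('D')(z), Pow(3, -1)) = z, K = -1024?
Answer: Rational(-3092, 311775) ≈ -0.0099174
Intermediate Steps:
Function('D')(z) = Mul(3, z)
O = Rational(239443200, 773) (O = Mul(Add(Rational(-1, 773), 242), 1280) = Mul(Rational(187065, 773), 1280) = Rational(239443200, 773) ≈ 3.0976e+5)
Mul(Function('D')(K), Pow(O, -1)) = Mul(Mul(3, -1024), Pow(Rational(239443200, 773), -1)) = Mul(-3072, Rational(773, 239443200)) = Rational(-3092, 311775)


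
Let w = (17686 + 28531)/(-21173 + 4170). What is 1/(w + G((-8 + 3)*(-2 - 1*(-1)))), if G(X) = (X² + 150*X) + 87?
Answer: 17003/14610369 ≈ 0.0011638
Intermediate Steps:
w = -46217/17003 (w = 46217/(-17003) = 46217*(-1/17003) = -46217/17003 ≈ -2.7182)
G(X) = 87 + X² + 150*X
1/(w + G((-8 + 3)*(-2 - 1*(-1)))) = 1/(-46217/17003 + (87 + ((-8 + 3)*(-2 - 1*(-1)))² + 150*((-8 + 3)*(-2 - 1*(-1))))) = 1/(-46217/17003 + (87 + (-5*(-2 + 1))² + 150*(-5*(-2 + 1)))) = 1/(-46217/17003 + (87 + (-5*(-1))² + 150*(-5*(-1)))) = 1/(-46217/17003 + (87 + 5² + 150*5)) = 1/(-46217/17003 + (87 + 25 + 750)) = 1/(-46217/17003 + 862) = 1/(14610369/17003) = 17003/14610369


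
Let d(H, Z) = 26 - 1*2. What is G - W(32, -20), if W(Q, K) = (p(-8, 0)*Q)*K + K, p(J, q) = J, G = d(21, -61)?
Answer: -5076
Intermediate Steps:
d(H, Z) = 24 (d(H, Z) = 26 - 2 = 24)
G = 24
W(Q, K) = K - 8*K*Q (W(Q, K) = (-8*Q)*K + K = -8*K*Q + K = K - 8*K*Q)
G - W(32, -20) = 24 - (-20)*(1 - 8*32) = 24 - (-20)*(1 - 256) = 24 - (-20)*(-255) = 24 - 1*5100 = 24 - 5100 = -5076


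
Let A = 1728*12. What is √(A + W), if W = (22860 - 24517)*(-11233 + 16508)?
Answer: I*√8719939 ≈ 2953.0*I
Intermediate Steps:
W = -8740675 (W = -1657*5275 = -8740675)
A = 20736
√(A + W) = √(20736 - 8740675) = √(-8719939) = I*√8719939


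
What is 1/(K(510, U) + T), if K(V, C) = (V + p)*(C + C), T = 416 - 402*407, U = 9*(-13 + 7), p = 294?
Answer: -1/250030 ≈ -3.9995e-6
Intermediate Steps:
U = -54 (U = 9*(-6) = -54)
T = -163198 (T = 416 - 163614 = -163198)
K(V, C) = 2*C*(294 + V) (K(V, C) = (V + 294)*(C + C) = (294 + V)*(2*C) = 2*C*(294 + V))
1/(K(510, U) + T) = 1/(2*(-54)*(294 + 510) - 163198) = 1/(2*(-54)*804 - 163198) = 1/(-86832 - 163198) = 1/(-250030) = -1/250030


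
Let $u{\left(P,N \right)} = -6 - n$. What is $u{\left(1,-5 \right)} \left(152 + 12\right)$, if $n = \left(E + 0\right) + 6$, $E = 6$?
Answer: $-2952$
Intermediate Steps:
$n = 12$ ($n = \left(6 + 0\right) + 6 = 6 + 6 = 12$)
$u{\left(P,N \right)} = -18$ ($u{\left(P,N \right)} = -6 - 12 = -18$)
$u{\left(1,-5 \right)} \left(152 + 12\right) = - 18 \left(152 + 12\right) = \left(-18\right) 164 = -2952$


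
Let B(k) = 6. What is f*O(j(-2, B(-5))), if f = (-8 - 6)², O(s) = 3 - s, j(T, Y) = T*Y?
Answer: 2940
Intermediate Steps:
f = 196 (f = (-14)² = 196)
f*O(j(-2, B(-5))) = 196*(3 - (-2)*6) = 196*(3 - 1*(-12)) = 196*(3 + 12) = 196*15 = 2940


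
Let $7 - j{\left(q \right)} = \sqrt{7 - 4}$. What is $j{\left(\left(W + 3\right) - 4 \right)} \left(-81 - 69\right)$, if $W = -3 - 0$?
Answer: $-1050 + 150 \sqrt{3} \approx -790.19$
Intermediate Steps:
$W = -3$ ($W = -3 + 0 = -3$)
$j{\left(q \right)} = 7 - \sqrt{3}$ ($j{\left(q \right)} = 7 - \sqrt{7 - 4} = 7 - \sqrt{3}$)
$j{\left(\left(W + 3\right) - 4 \right)} \left(-81 - 69\right) = \left(7 - \sqrt{3}\right) \left(-81 - 69\right) = \left(7 - \sqrt{3}\right) \left(-150\right) = -1050 + 150 \sqrt{3}$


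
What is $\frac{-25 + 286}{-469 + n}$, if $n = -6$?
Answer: $- \frac{261}{475} \approx -0.54947$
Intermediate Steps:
$\frac{-25 + 286}{-469 + n} = \frac{-25 + 286}{-469 - 6} = \frac{261}{-475} = 261 \left(- \frac{1}{475}\right) = - \frac{261}{475}$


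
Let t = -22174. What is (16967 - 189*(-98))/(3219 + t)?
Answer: -35489/18955 ≈ -1.8723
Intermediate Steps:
(16967 - 189*(-98))/(3219 + t) = (16967 - 189*(-98))/(3219 - 22174) = (16967 + 18522)/(-18955) = 35489*(-1/18955) = -35489/18955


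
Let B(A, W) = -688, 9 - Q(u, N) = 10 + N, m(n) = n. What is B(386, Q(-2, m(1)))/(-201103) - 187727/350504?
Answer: -5358759447/10069629416 ≈ -0.53217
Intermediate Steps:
Q(u, N) = -1 - N (Q(u, N) = 9 - (10 + N) = 9 + (-10 - N) = -1 - N)
B(386, Q(-2, m(1)))/(-201103) - 187727/350504 = -688/(-201103) - 187727/350504 = -688*(-1/201103) - 187727*1/350504 = 688/201103 - 187727/350504 = -5358759447/10069629416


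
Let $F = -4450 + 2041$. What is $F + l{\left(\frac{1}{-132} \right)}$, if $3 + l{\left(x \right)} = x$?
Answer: $- \frac{318385}{132} \approx -2412.0$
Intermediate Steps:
$l{\left(x \right)} = -3 + x$
$F = -2409$
$F + l{\left(\frac{1}{-132} \right)} = -2409 - \left(3 - \frac{1}{-132}\right) = -2409 - \frac{397}{132} = - \frac{318385}{132}$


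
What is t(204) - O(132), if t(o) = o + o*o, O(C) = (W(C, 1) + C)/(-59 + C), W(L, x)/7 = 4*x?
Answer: 3052700/73 ≈ 41818.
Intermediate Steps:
W(L, x) = 28*x (W(L, x) = 7*(4*x) = 28*x)
O(C) = (28 + C)/(-59 + C) (O(C) = (28*1 + C)/(-59 + C) = (28 + C)/(-59 + C))
t(o) = o + o²
t(204) - O(132) = 204*(1 + 204) - (28 + 132)/(-59 + 132) = 204*205 - 160/73 = 41820 - 160/73 = 3052700/73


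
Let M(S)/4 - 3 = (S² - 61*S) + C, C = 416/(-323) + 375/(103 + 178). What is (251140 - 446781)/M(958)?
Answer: -17756964083/311981129024 ≈ -0.056917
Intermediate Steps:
C = 4229/90763 (C = 416*(-1/323) + 375/281 = -416/323 + 375*(1/281) = -416/323 + 375/281 = 4229/90763 ≈ 0.046594)
M(S) = 1106072/90763 - 244*S + 4*S² (M(S) = 12 + 4*((S² - 61*S) + 4229/90763) = 12 + 4*(4229/90763 + S² - 61*S) = 12 + (16916/90763 - 244*S + 4*S²) = 1106072/90763 - 244*S + 4*S²)
(251140 - 446781)/M(958) = (251140 - 446781)/(1106072/90763 - 244*958 + 4*958²) = -195641/(1106072/90763 - 233752 + 4*917764) = -195641/(1106072/90763 - 233752 + 3671056) = -195641/311981129024/90763 = -195641*90763/311981129024 = -17756964083/311981129024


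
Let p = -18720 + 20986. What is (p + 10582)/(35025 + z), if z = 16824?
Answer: 12848/51849 ≈ 0.24780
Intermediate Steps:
p = 2266
(p + 10582)/(35025 + z) = (2266 + 10582)/(35025 + 16824) = 12848/51849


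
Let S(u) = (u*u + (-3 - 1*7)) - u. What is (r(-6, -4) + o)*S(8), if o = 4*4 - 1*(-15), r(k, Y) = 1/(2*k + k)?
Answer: 12811/9 ≈ 1423.4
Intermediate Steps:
r(k, Y) = 1/(3*k)
o = 31 (o = 16 + 15 = 31)
S(u) = -10 + u**2 - u (S(u) = (u**2 + (-3 - 7)) - u = (u**2 - 10) - u = (-10 + u**2) - u = -10 + u**2 - u)
(r(-6, -4) + o)*S(8) = ((1/3)/(-6) + 31)*(-10 + 8**2 - 1*8) = ((1/3)*(-1/6) + 31)*(-10 + 64 - 8) = (-1/18 + 31)*46 = (557/18)*46 = 12811/9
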